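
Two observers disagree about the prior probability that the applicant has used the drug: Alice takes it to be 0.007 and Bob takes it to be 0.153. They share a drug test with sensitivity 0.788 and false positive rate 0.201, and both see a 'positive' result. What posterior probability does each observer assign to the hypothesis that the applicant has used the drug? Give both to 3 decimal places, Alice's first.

Alice: 0.027; Bob: 0.415

P('+'|H) = 0.788, P('+'|¬H) = 0.201.
Alice: numerator 0.788·0.007 = 0.0055160; evidence = 0.0055160+0.201·0.993 = 0.20511; posterior = 0.027.
Bob: numerator 0.788·0.153 = 0.12056; evidence = 0.12056+0.201·0.847 = 0.29081; posterior = 0.415.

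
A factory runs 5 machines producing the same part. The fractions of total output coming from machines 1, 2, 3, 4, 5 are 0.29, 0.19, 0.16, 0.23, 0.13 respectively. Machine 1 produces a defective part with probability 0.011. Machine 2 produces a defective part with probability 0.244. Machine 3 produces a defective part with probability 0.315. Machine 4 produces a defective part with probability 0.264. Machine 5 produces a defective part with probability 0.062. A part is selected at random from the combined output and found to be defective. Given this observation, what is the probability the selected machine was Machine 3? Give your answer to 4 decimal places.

P(defective|M1) = 0.011; P(defective|M2) = 0.244; P(defective|M3) = 0.315; P(defective|M4) = 0.264; P(defective|M5) = 0.062.
Prior × likelihood for each source: 0.29·0.011=0.003190, 0.19·0.244=0.04636, 0.16·0.315=0.05040, 0.23·0.264=0.06072, 0.13·0.062=0.008060. Summing gives P(defective) = 0.16873.
P(Machine 3 | defective) = 0.05040 / 0.16873 = 0.2987.

Posterior probability ≈ 0.2987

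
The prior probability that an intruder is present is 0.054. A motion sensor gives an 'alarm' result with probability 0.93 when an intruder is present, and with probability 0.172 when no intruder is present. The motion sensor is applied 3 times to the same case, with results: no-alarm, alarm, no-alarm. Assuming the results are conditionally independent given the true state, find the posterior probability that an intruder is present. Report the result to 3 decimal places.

Let H be the event that an intruder is present; start with P(H) = 0.054. P('alarm'|H) = 0.93, P('alarm'|¬H) = 0.172.
Update on result 1 ('no-alarm'): P(H) ← 0.07·0.0540 / (0.07·0.0540 + 0.828·0.9460) = 0.0037800/0.78707 = 0.0048.
Update on result 2 ('alarm'): P(H) ← 0.93·0.0048 / (0.93·0.0048 + 0.172·0.9952) = 0.0044665/0.17564 = 0.0254.
Update on result 3 ('no-alarm'): P(H) ← 0.07·0.0254 / (0.07·0.0254 + 0.828·0.9746) = 0.0017801/0.80872 = 0.0022.

Posterior P(H) ≈ 0.002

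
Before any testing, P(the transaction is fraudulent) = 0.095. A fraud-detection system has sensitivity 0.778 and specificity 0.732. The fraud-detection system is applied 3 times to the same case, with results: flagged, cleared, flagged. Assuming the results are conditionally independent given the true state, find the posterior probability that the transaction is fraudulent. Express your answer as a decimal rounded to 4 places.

Posterior P(H) ≈ 0.2115

With H the event that the transaction is fraudulent, the joint likelihood of the observed sequence is P(data|H) = 0.778·0.222·0.778 = 0.13437 and P(data|¬H) = 0.268·0.732·0.268 = 0.052575.
Bayes: P(H|data) = 0.095·0.13437 / (0.095·0.13437 + 0.905·0.052575) = 0.012765/0.060346 = 0.2115.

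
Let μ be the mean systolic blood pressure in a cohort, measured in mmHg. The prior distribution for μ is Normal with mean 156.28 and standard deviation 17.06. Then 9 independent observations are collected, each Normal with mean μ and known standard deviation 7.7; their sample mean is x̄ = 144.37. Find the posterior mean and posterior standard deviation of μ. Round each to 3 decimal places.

Posterior mean ≈ 144.634; posterior SD ≈ 2.538

Prior precision 1/τ₀² = 1/17.06² = 0.00343591; data precision n/σ² = 9/7.7² = 0.151796.
Posterior precision = 0.00343591 + 0.151796 = 0.155232, giving posterior SD = 1/√0.155232 = 2.538.
Posterior mean = (0.00343591·156.28 + 0.151796·144.37) / 0.155232 = 144.634.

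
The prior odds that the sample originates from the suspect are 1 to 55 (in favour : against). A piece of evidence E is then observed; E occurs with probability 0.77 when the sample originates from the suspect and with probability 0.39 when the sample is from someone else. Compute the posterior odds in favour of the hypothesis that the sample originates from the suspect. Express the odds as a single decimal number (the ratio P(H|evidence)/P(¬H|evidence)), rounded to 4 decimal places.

Prior odds = 1/55 = 0.018182.
Likelihood ratio for E = 0.77/0.39 = 1.9744.
Posterior odds = prior odds × LR = 0.035897.

Posterior odds ≈ 0.0359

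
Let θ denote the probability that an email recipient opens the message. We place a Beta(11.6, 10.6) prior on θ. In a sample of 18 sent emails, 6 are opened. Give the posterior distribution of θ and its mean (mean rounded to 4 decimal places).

The binomial likelihood is conjugate to the Beta prior: with 6 successes and 12 failures, the posterior is Beta(11.6+6, 10.6+12) = Beta(17.6, 22.6).
Posterior mean = α/(α+β) = 17.6/40.2 = 0.4378.

Posterior: Beta(17.6, 22.6); mean ≈ 0.4378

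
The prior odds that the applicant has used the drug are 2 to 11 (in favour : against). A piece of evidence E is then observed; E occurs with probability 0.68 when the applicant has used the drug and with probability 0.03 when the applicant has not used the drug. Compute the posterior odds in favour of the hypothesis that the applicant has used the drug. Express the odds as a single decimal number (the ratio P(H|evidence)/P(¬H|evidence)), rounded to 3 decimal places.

Posterior odds ≈ 4.121

Prior odds = 2/11 = 0.18182. In log-odds, ln(0.18182) = -1.7047.
Add log likelihood ratio: ln(22.667) = 3.1209.
Posterior log-odds = 1.4161, so posterior odds = exp(1.4161) = 4.1212.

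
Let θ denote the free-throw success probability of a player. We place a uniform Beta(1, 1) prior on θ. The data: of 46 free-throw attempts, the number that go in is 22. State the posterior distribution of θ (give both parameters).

Posterior: Beta(23, 25)

The binomial likelihood is conjugate to the Beta prior: with 22 successes and 24 failures, the posterior is Beta(1+22, 1+24) = Beta(23, 25).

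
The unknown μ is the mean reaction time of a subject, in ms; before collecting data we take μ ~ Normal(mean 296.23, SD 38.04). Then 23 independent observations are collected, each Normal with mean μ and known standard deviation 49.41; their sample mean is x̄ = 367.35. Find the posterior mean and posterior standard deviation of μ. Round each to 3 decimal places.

Posterior mean ≈ 362.490; posterior SD ≈ 9.944

Prior precision 1/τ₀² = 1/38.04² = 0.00069107; data precision n/σ² = 23/49.41² = 0.00942102.
Posterior precision = 0.00069107 + 0.00942102 = 0.0101121, giving posterior SD = 1/√0.0101121 = 9.944.
Posterior mean = (0.00069107·296.23 + 0.00942102·367.35) / 0.0101121 = 362.490.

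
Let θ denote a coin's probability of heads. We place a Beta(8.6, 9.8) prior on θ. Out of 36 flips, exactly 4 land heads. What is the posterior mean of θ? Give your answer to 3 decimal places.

Observing 4 successes and 32 failures updates Beta(8.6, 9.8) by adding the success and failure counts to the two shape parameters: α = 8.6+4 = 12.6, β = 9.8+32 = 41.8.
E[θ | data] = 12.6/(12.6+41.8) = 0.232.

Posterior mean ≈ 0.232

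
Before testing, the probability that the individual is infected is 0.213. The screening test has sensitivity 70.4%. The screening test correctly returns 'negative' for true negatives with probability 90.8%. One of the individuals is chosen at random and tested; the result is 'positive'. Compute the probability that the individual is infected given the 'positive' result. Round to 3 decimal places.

Let H be the event that the individual is infected. P(H) = 0.213, so P(¬H) = 0.787. With E the 'positive' result, P(E|H) = 0.704 and P(E|¬H) = 0.092.
P(E) = 0.704·0.213 + 0.092·0.787 = 0.14995 + 0.072404 = 0.22236.
By Bayes' theorem, P(H|E) = 0.14995 / 0.22236 = 0.674.

P(H | E) ≈ 0.674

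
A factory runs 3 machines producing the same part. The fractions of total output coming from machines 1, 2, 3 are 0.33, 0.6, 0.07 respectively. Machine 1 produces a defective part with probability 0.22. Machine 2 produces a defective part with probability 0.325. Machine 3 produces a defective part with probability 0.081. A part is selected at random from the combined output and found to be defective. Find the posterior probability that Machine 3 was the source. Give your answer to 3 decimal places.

P(defective|M1) = 0.22; P(defective|M2) = 0.325; P(defective|M3) = 0.081.
Prior × likelihood for each source: 0.33·0.22=0.07260, 0.6·0.325=0.1950, 0.07·0.081=0.005670. Summing gives P(defective) = 0.27327.
P(Machine 3 | defective) = 0.005670 / 0.27327 = 0.021.

Posterior probability ≈ 0.021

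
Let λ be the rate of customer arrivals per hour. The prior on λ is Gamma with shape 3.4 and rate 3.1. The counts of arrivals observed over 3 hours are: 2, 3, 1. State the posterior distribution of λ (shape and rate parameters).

Posterior: Gamma(shape=9.4, rate=6.1)

Total count ∑xᵢ = 6 over n = 3 hours.
Gamma is conjugate to the Poisson likelihood: posterior is Gamma(shape = 3.4+6 = 9.4, rate = 3.1+3 = 6.1).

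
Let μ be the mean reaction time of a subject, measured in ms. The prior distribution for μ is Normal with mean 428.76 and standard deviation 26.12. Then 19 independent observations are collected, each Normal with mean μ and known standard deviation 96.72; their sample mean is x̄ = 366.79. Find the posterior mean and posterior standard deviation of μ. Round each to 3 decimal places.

Posterior mean ≈ 392.766; posterior SD ≈ 16.911

With known σ, the Normal prior is conjugate. Weight on the data is w = (n/σ²)/(n/σ² + 1/τ₀²) = 0.00203105/(0.00203105+0.00146573) = 0.58083.
Posterior mean = w·x̄ + (1−w)·μ₀ = 0.58083·366.79 + 0.41917·428.76 = 392.766. Posterior variance = 1/(0.00203105+0.00146573) = 285.977, so SD = 16.911.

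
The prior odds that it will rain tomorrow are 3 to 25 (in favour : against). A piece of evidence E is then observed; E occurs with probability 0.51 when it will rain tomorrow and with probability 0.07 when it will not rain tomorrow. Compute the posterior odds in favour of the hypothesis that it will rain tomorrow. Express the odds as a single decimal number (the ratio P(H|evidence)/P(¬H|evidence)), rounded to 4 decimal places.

Prior odds = 3/25 = 0.12000. In log-odds, ln(0.12000) = -2.1203.
Add log likelihood ratio: ln(7.2857) = 1.9859.
Posterior log-odds = -0.13435, so posterior odds = exp(-0.13435) = 0.87429.

Posterior odds ≈ 0.8743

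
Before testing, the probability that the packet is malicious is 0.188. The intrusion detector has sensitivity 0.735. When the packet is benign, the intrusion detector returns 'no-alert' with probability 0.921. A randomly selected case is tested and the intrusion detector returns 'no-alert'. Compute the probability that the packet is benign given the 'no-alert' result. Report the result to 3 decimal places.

P(¬H | E) ≈ 0.938

Write H for 'the packet is malicious'. Prior odds H:¬H = 0.188/0.812 = 0.23153. For the 'no-alert' outcome, the likelihood ratio is 0.265/0.921 = 0.28773.
Posterior odds = 0.23153 × 0.28773 = 0.066617, so P(H|E) = 0.066617/(1+0.066617) = 0.062. Then P(¬H|E) = 1 − 0.062 = 0.938.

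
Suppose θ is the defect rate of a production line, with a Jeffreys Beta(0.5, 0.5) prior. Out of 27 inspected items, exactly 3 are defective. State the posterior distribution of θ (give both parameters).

Observing 3 successes and 24 failures updates Beta(0.5, 0.5) by adding the success and failure counts to the two shape parameters: α = 0.5+3 = 3.5, β = 0.5+24 = 24.5.

Posterior: Beta(3.5, 24.5)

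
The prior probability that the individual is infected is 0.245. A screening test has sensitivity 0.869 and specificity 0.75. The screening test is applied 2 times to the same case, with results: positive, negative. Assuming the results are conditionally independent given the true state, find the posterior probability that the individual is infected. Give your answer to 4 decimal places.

Posterior P(H) ≈ 0.1646

Let H be the event that the individual is infected; start with P(H) = 0.245. P('positive'|H) = 0.869, P('positive'|¬H) = 0.25.
Update on result 1 ('positive'): P(H) ← 0.869·0.2450 / (0.869·0.2450 + 0.25·0.7550) = 0.21290/0.40165 = 0.5301.
Update on result 2 ('negative'): P(H) ← 0.131·0.5301 / (0.131·0.5301 + 0.75·0.4699) = 0.069439/0.42189 = 0.1646.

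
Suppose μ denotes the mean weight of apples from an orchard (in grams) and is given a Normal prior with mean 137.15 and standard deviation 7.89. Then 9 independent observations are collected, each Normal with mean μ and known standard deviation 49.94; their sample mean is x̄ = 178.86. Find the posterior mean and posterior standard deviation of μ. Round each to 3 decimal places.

Prior precision 1/τ₀² = 1/7.89² = 0.0160637; data precision n/σ² = 9/49.94² = 0.00360866.
Posterior precision = 0.0160637 + 0.00360866 = 0.0196724, giving posterior SD = 1/√0.0196724 = 7.130.
Posterior mean = (0.0160637·137.15 + 0.00360866·178.86) / 0.0196724 = 144.801.

Posterior mean ≈ 144.801; posterior SD ≈ 7.130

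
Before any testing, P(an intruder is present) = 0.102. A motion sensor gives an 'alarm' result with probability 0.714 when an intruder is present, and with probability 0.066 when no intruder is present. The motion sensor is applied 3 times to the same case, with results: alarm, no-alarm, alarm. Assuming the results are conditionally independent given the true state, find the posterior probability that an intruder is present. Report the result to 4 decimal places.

Let H be the event that an intruder is present; start with P(H) = 0.102. P('alarm'|H) = 0.714, P('alarm'|¬H) = 0.066.
Update on result 1 ('alarm'): P(H) ← 0.714·0.1020 / (0.714·0.1020 + 0.066·0.8980) = 0.072828/0.13210 = 0.5513.
Update on result 2 ('no-alarm'): P(H) ← 0.286·0.5513 / (0.286·0.5513 + 0.934·0.4487) = 0.15768/0.57674 = 0.2734.
Update on result 3 ('alarm'): P(H) ← 0.714·0.2734 / (0.714·0.2734 + 0.066·0.7266) = 0.19521/0.24316 = 0.8028.

Posterior P(H) ≈ 0.8028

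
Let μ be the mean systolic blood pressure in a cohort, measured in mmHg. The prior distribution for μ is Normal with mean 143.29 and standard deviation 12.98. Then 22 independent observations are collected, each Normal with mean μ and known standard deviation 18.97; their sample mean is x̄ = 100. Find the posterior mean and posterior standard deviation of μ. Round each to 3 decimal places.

Posterior mean ≈ 103.831; posterior SD ≈ 3.861

Prior precision 1/τ₀² = 1/12.98² = 0.00593541; data precision n/σ² = 22/18.97² = 0.0611347.
Posterior precision = 0.00593541 + 0.0611347 = 0.0670701, giving posterior SD = 1/√0.0670701 = 3.861.
Posterior mean = (0.00593541·143.29 + 0.0611347·100) / 0.0670701 = 103.831.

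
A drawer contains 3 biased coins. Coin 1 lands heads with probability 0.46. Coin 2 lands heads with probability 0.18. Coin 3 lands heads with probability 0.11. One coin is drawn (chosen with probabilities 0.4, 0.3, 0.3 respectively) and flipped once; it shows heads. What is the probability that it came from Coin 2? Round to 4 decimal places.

P(heads|C1) = 0.46; P(heads|C2) = 0.18; P(heads|C3) = 0.11.
Prior × likelihood for each source: 0.4·0.46=0.1840, 0.3·0.18=0.05400, 0.3·0.11=0.03300. Summing gives P(heads) = 0.27100.
P(Coin 2 | heads) = 0.05400 / 0.27100 = 0.1993.

Posterior probability ≈ 0.1993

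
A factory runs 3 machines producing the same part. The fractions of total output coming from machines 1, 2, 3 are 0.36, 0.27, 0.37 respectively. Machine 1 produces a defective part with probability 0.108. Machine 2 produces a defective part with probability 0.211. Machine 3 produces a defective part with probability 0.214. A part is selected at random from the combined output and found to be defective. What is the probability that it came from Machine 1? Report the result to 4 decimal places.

Posterior probability ≈ 0.2221

Tabulate prior·likelihood by source: [1] prior 0.36, lik 0.108, product 0.03888; [2] prior 0.27, lik 0.211, product 0.05697; [3] prior 0.37, lik 0.214, product 0.07918.
Normalizing constant = 0.17503; the posterior for Machine 1 is its product over the sum, 0.03888/0.17503 = 0.2221.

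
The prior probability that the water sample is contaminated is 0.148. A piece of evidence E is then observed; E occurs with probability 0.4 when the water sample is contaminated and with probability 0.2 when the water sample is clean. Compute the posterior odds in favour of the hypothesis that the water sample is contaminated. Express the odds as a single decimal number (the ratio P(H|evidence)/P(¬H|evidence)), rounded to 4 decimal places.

Prior odds = 0.148/(1−0.148) = 0.17371.
Likelihood ratio for E = 0.4/0.2 = 2.0000.
Posterior odds = prior odds × LR = 0.34742.

Posterior odds ≈ 0.3474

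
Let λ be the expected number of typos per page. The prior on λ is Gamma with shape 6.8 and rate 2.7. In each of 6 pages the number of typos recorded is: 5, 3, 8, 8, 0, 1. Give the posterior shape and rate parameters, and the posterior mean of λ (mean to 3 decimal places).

Total count ∑xᵢ = 25 over n = 6 pages.
Gamma is conjugate to the Poisson likelihood: posterior is Gamma(shape = 6.8+25 = 31.8, rate = 2.7+6 = 8.7).
E[λ | data] = 31.8/8.7 = 3.655.

Posterior: Gamma(shape=31.8, rate=8.7); mean ≈ 3.655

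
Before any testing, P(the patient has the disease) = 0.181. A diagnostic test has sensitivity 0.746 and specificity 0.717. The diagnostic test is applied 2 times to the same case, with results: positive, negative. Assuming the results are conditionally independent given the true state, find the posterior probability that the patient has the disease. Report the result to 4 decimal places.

Posterior P(H) ≈ 0.1711

With H the event that the patient has the disease, the joint likelihood of the observed sequence is P(data|H) = 0.746·0.254 = 0.18948 and P(data|¬H) = 0.283·0.717 = 0.20291.
Bayes: P(H|data) = 0.181·0.18948 / (0.181·0.18948 + 0.819·0.20291) = 0.034297/0.20048 = 0.1711.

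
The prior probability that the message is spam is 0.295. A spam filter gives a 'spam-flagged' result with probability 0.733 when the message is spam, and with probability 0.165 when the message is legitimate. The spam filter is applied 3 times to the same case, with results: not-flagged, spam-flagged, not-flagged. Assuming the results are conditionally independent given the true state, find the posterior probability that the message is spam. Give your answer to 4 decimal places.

With H the event that the message is spam, the joint likelihood of the observed sequence is P(data|H) = 0.267·0.733·0.267 = 0.052255 and P(data|¬H) = 0.835·0.165·0.835 = 0.11504.
Bayes: P(H|data) = 0.295·0.052255 / (0.295·0.052255 + 0.705·0.11504) = 0.015415/0.096520 = 0.1597.

Posterior P(H) ≈ 0.1597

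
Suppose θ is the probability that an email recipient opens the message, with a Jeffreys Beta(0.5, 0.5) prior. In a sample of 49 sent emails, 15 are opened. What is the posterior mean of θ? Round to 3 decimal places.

The binomial likelihood is conjugate to the Beta prior: with 15 successes and 34 failures, the posterior is Beta(0.5+15, 0.5+34) = Beta(15.5, 34.5).
E[θ | data] = 15.5/(15.5+34.5) = 0.310.

Posterior mean ≈ 0.310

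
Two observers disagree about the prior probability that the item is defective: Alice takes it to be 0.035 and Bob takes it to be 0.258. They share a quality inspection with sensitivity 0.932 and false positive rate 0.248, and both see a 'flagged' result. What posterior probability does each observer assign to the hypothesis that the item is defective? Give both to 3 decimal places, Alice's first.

P('+'|H) = 0.932, P('+'|¬H) = 0.248.
Alice: numerator 0.932·0.035 = 0.032620; evidence = 0.032620+0.248·0.965 = 0.27194; posterior = 0.120.
Bob: numerator 0.932·0.258 = 0.24046; evidence = 0.24046+0.248·0.742 = 0.42447; posterior = 0.566.

Alice: 0.120; Bob: 0.566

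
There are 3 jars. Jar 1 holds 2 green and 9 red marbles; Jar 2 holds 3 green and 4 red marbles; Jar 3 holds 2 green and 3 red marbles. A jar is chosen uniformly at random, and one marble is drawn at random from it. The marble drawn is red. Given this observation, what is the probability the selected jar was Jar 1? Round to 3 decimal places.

P(red|Jar 1) = 0.8182; P(red|Jar 2) = 0.5714; P(red|Jar 3) = 0.6.
Prior × likelihood for each source: 0.333333·0.8182=0.2727, 0.333333·0.5714=0.1905, 0.333333·0.6=0.2000. Summing gives P(red) = 0.66320.
P(Jar 1 | red) = 0.2727 / 0.66320 = 0.411.

Posterior probability ≈ 0.411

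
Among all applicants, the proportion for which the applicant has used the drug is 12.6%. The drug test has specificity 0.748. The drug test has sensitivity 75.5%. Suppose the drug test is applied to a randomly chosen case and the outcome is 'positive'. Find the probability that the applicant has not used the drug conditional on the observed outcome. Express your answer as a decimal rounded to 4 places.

Write H for 'the applicant has used the drug'. Prior odds H:¬H = 0.126/0.874 = 0.14416. For the 'positive' outcome, the likelihood ratio is 0.755/0.252 = 2.9960.
Posterior odds = 0.14416 × 2.9960 = 0.43192, so P(H|E) = 0.43192/(1+0.43192) = 0.3016. Then P(¬H|E) = 1 − 0.3016 = 0.6984.

P(¬H | E) ≈ 0.6984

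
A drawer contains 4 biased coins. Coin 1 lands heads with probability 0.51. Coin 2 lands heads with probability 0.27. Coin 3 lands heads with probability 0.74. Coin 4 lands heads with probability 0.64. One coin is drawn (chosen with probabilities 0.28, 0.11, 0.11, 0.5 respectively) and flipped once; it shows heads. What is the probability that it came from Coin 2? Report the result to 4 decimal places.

P(heads|C1) = 0.51; P(heads|C2) = 0.27; P(heads|C3) = 0.74; P(heads|C4) = 0.64.
Prior × likelihood for each source: 0.28·0.51=0.1428, 0.11·0.27=0.02970, 0.11·0.74=0.08140, 0.5·0.64=0.3200. Summing gives P(heads) = 0.57390.
P(Coin 2 | heads) = 0.02970 / 0.57390 = 0.0518.

Posterior probability ≈ 0.0518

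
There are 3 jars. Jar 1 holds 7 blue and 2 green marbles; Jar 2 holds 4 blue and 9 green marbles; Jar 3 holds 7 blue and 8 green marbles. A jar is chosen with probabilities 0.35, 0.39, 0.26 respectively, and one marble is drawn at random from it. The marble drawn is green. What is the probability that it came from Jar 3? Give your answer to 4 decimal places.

Posterior probability ≈ 0.2851

P(green|Jar 1) = 0.2222; P(green|Jar 2) = 0.6923; P(green|Jar 3) = 0.5333.
Prior × likelihood for each source: 0.35·0.2222=0.07778, 0.39·0.6923=0.2700, 0.26·0.5333=0.1387. Summing gives P(green) = 0.48644.
P(Jar 3 | green) = 0.1387 / 0.48644 = 0.2851.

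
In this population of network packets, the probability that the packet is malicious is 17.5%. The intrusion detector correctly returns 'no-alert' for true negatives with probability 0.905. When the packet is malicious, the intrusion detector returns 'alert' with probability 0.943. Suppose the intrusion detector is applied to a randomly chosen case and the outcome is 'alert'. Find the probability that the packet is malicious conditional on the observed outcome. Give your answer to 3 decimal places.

P(H | E) ≈ 0.678

Let H be the event that the packet is malicious. P(H) = 0.175, so P(¬H) = 0.825. With E the 'alert' result, P(E|H) = 0.943 and P(E|¬H) = 0.095.
P(E) = 0.943·0.175 + 0.095·0.825 = 0.16502 + 0.078375 = 0.24340.
By Bayes' theorem, P(H|E) = 0.16502 / 0.24340 = 0.678.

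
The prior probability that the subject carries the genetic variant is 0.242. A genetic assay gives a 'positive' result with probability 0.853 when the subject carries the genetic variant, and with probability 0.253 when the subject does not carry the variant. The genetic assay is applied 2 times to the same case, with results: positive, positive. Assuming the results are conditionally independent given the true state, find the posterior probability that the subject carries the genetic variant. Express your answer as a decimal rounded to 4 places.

Posterior P(H) ≈ 0.7840

With H the event that the subject carries the genetic variant, the joint likelihood of the observed sequence is P(data|H) = 0.853·0.853 = 0.72761 and P(data|¬H) = 0.253·0.253 = 0.064009.
Bayes: P(H|data) = 0.242·0.72761 / (0.242·0.72761 + 0.758·0.064009) = 0.17608/0.22460 = 0.7840.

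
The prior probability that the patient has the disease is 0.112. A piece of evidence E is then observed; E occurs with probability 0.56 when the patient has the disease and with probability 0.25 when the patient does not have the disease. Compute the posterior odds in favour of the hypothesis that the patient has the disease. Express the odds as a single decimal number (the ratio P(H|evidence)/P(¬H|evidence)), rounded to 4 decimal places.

Posterior odds ≈ 0.2825

Prior odds = 0.112/(1−0.112) = 0.12613. In log-odds, ln(0.12613) = -2.0705.
Add log likelihood ratio: ln(2.2400) = 0.80648.
Posterior log-odds = -1.2640, so posterior odds = exp(-1.2640) = 0.28252.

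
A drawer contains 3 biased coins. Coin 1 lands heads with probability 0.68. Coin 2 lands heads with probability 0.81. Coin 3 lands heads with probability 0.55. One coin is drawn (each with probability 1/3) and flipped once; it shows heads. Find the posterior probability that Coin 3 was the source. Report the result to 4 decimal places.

P(heads|C1) = 0.68; P(heads|C2) = 0.81; P(heads|C3) = 0.55.
Prior × likelihood for each source: 0.333333·0.68=0.2267, 0.333333·0.81=0.2700, 0.333333·0.55=0.1833. Summing gives P(heads) = 0.68000.
P(Coin 3 | heads) = 0.1833 / 0.68000 = 0.2696.

Posterior probability ≈ 0.2696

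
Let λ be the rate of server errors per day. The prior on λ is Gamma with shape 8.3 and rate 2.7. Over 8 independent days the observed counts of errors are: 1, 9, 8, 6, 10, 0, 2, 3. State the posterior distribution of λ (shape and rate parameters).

Posterior: Gamma(shape=47.3, rate=10.7)

The Poisson likelihood adds the total count to the shape and the number of exposure periods to the rate. Here ∑xᵢ = 39 and n = 8, so shape 8.3→47.3 and rate 2.7→10.7.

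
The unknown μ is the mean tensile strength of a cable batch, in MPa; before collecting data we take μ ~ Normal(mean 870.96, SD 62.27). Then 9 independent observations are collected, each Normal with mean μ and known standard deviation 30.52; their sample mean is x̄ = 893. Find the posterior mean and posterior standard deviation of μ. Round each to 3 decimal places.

With known σ, the Normal prior is conjugate. Weight on the data is w = (n/σ²)/(n/σ² + 1/τ₀²) = 0.00966214/(0.00966214+0.00025789) = 0.97400.
Posterior mean = w·x̄ + (1−w)·μ₀ = 0.97400·893 + 0.025997·870.96 = 892.427. Posterior variance = 1/(0.00966214+0.00025789) = 100.806, so SD = 10.040.

Posterior mean ≈ 892.427; posterior SD ≈ 10.040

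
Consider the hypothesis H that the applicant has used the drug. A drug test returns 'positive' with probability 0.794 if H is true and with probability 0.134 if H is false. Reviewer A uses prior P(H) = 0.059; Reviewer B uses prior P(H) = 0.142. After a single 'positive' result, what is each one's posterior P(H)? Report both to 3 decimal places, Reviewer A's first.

The likelihood ratio for a 'positive' result is 0.794/0.134 = 5.9254.
Reviewer A: prior odds 0.059/0.941 = 0.062699; posterior odds 0.37152; posterior probability 0.271.
Reviewer B: prior odds 0.142/0.858 = 0.16550; posterior odds 0.98066; posterior probability 0.495.

Reviewer A: 0.271; Reviewer B: 0.495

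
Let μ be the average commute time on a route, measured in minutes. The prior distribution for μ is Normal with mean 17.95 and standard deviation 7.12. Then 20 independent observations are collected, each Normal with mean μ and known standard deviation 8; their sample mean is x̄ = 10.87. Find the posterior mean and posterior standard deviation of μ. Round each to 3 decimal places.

With known σ, the Normal prior is conjugate. Weight on the data is w = (n/σ²)/(n/σ² + 1/τ₀²) = 0.312500/(0.312500+0.0197260) = 0.94062.
Posterior mean = w·x̄ + (1−w)·μ₀ = 0.94062·10.87 + 0.059375·17.95 = 11.290. Posterior variance = 1/(0.312500+0.0197260) = 3.01000, so SD = 1.735.

Posterior mean ≈ 11.290; posterior SD ≈ 1.735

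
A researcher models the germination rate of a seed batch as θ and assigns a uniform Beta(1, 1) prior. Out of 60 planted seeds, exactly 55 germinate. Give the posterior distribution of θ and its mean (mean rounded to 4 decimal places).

Observing 55 successes and 5 failures updates Beta(1, 1) by adding the success and failure counts to the two shape parameters: α = 1+55 = 56, β = 1+5 = 6.
Posterior mean = α/(α+β) = 56/62 = 0.9032.

Posterior: Beta(56, 6); mean ≈ 0.9032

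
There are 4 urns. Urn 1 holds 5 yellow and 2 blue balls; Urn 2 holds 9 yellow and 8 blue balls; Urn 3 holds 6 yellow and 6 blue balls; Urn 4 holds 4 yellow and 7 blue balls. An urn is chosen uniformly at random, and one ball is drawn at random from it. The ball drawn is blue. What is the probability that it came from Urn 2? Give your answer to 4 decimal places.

Posterior probability ≈ 0.2486

Tabulate prior·likelihood by source: [1] prior 0.25, lik 0.2857, product 0.07143; [2] prior 0.25, lik 0.4706, product 0.1176; [3] prior 0.25, lik 0.5, product 0.1250; [4] prior 0.25, lik 0.6364, product 0.1591.
Normalizing constant = 0.47317; the posterior for Urn 2 is its product over the sum, 0.1176/0.47317 = 0.2486.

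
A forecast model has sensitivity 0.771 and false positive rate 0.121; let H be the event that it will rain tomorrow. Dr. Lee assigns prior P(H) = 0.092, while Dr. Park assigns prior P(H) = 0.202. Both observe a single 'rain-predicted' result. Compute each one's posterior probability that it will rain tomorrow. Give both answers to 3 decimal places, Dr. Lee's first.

P('+'|H) = 0.771, P('+'|¬H) = 0.121.
Dr. Lee: numerator 0.771·0.092 = 0.070932; evidence = 0.070932+0.121·0.908 = 0.18080; posterior = 0.392.
Dr. Park: numerator 0.771·0.202 = 0.15574; evidence = 0.15574+0.121·0.798 = 0.25230; posterior = 0.617.

Dr. Lee: 0.392; Dr. Park: 0.617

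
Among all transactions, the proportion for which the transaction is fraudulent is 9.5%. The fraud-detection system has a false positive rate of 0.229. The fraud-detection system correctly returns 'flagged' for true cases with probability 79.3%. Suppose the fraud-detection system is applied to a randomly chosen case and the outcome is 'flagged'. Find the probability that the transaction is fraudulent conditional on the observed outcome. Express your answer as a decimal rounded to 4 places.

P(H | E) ≈ 0.2666

Let H be the event that the transaction is fraudulent. P(H) = 0.095, so P(¬H) = 0.905. With E the 'flagged' result, P(E|H) = 0.793 and P(E|¬H) = 0.229.
P(E) = 0.793·0.095 + 0.229·0.905 = 0.075335 + 0.20725 = 0.28258.
By Bayes' theorem, P(H|E) = 0.075335 / 0.28258 = 0.2666.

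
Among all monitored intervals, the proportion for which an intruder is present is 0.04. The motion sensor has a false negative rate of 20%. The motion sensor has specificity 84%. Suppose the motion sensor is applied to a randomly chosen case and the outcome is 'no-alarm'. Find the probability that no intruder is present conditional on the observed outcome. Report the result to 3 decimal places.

P(¬H | E) ≈ 0.990

Write H for 'an intruder is present'. Prior odds H:¬H = 0.04/0.96 = 0.041667. For the 'no-alarm' outcome, the likelihood ratio is 0.2/0.84 = 0.23810.
Posterior odds = 0.041667 × 0.23810 = 0.0099206, so P(H|E) = 0.0099206/(1+0.0099206) = 0.010. Then P(¬H|E) = 1 − 0.010 = 0.990.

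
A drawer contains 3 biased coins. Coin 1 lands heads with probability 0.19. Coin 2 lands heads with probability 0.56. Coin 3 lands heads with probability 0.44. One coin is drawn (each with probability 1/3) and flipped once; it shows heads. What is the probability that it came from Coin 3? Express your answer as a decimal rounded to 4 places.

Posterior probability ≈ 0.3697

Tabulate prior·likelihood by source: [1] prior 0.333333, lik 0.19, product 0.06333; [2] prior 0.333333, lik 0.56, product 0.1867; [3] prior 0.333333, lik 0.44, product 0.1467.
Normalizing constant = 0.39667; the posterior for Coin 3 is its product over the sum, 0.1467/0.39667 = 0.3697.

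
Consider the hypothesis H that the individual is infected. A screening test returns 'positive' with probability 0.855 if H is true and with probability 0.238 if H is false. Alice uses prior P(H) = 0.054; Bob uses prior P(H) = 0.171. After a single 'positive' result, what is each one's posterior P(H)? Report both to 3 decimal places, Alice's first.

Alice: 0.170; Bob: 0.426

The likelihood ratio for a 'positive' result is 0.855/0.238 = 3.5924.
Alice: prior odds 0.054/0.946 = 0.057082; posterior odds 0.20507; posterior probability 0.170.
Bob: prior odds 0.171/0.829 = 0.20627; posterior odds 0.74102; posterior probability 0.426.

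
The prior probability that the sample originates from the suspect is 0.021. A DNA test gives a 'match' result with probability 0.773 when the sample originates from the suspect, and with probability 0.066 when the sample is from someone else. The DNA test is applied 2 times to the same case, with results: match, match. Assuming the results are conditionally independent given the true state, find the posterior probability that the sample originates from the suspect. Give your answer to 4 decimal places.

Let H be the event that the sample originates from the suspect; start with P(H) = 0.021. P('match'|H) = 0.773, P('match'|¬H) = 0.066.
Update on result 1 ('match'): P(H) ← 0.773·0.0210 / (0.773·0.0210 + 0.066·0.9790) = 0.016233/0.080847 = 0.2008.
Update on result 2 ('match'): P(H) ← 0.773·0.2008 / (0.773·0.2008 + 0.066·0.7992) = 0.15521/0.20796 = 0.7464.

Posterior P(H) ≈ 0.7464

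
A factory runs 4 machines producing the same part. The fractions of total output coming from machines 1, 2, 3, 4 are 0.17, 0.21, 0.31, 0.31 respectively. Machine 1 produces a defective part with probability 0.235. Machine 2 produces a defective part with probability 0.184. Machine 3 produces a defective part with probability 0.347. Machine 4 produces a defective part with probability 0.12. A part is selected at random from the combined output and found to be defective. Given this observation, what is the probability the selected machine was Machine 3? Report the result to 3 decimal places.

Posterior probability ≈ 0.482

P(defective|M1) = 0.235; P(defective|M2) = 0.184; P(defective|M3) = 0.347; P(defective|M4) = 0.12.
Prior × likelihood for each source: 0.17·0.235=0.03995, 0.21·0.184=0.03864, 0.31·0.347=0.1076, 0.31·0.12=0.03720. Summing gives P(defective) = 0.22336.
P(Machine 3 | defective) = 0.1076 / 0.22336 = 0.482.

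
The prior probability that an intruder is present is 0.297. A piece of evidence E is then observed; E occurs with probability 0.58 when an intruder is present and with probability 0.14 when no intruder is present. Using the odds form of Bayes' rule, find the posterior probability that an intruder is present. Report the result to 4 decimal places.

Prior odds = 0.297/(1−0.297) = 0.42248.
Likelihood ratio for E = 0.58/0.14 = 4.1429.
Posterior odds = prior odds × LR = 1.7503.
Posterior probability = odds/(1+odds) = 1.7503/2.7503 = 0.6364.

Posterior probability ≈ 0.6364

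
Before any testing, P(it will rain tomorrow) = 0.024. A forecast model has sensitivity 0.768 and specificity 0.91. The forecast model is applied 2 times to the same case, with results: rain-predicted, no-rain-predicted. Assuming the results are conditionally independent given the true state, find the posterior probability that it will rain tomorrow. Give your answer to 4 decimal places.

Let H be the event that it will rain tomorrow; start with P(H) = 0.024. P('rain-predicted'|H) = 0.768, P('rain-predicted'|¬H) = 0.09.
Update on result 1 ('rain-predicted'): P(H) ← 0.768·0.0240 / (0.768·0.0240 + 0.09·0.9760) = 0.018432/0.10627 = 0.1734.
Update on result 2 ('no-rain-predicted'): P(H) ← 0.232·0.1734 / (0.232·0.1734 + 0.91·0.8266) = 0.040238/0.79241 = 0.0508.

Posterior P(H) ≈ 0.0508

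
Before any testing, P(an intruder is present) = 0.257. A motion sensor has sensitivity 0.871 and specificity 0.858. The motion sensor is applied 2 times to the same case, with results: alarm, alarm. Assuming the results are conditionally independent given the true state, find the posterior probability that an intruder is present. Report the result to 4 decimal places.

Let H be the event that an intruder is present; start with P(H) = 0.257. P('alarm'|H) = 0.871, P('alarm'|¬H) = 0.142.
Update on result 1 ('alarm'): P(H) ← 0.871·0.2570 / (0.871·0.2570 + 0.142·0.7430) = 0.22385/0.32935 = 0.6797.
Update on result 2 ('alarm'): P(H) ← 0.871·0.6797 / (0.871·0.6797 + 0.142·0.3203) = 0.59198/0.63747 = 0.9286.

Posterior P(H) ≈ 0.9286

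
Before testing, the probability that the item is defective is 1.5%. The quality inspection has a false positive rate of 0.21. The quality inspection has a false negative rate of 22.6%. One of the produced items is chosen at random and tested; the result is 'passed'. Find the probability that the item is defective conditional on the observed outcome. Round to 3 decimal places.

Let H be the event that the item is defective. P(H) = 0.015, so P(¬H) = 0.985. With E the 'passed' result, P(E|H) = 0.226 and P(E|¬H) = 0.79.
P(E) = 0.226·0.015 + 0.79·0.985 = 0.0033900 + 0.77815 = 0.78154.
By Bayes' theorem, P(H|E) = 0.0033900 / 0.78154 = 0.004.

P(H | E) ≈ 0.004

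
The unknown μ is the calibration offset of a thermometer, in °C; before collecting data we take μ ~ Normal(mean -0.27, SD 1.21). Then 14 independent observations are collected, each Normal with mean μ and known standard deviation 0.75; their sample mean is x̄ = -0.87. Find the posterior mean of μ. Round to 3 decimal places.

Prior precision 1/τ₀² = 1/1.21² = 0.683013; data precision n/σ² = 14/0.75² = 24.8889.
Posterior precision = 0.683013 + 24.8889 = 25.5719.
Posterior mean = (0.683013·-0.27 + 24.8889·-0.87) / 25.5719 = -0.854.

Posterior mean ≈ -0.854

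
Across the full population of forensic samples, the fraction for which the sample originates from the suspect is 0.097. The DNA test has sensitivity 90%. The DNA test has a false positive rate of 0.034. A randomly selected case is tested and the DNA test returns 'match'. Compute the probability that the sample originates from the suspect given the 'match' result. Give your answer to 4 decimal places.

Write H for 'the sample originates from the suspect'. Prior odds H:¬H = 0.097/0.903 = 0.10742. For the 'match' outcome, the likelihood ratio is 0.9/0.034 = 26.471.
Posterior odds = 0.10742 × 26.471 = 2.8435, so P(H|E) = 2.8435/(1+2.8435) = 0.7398.

P(H | E) ≈ 0.7398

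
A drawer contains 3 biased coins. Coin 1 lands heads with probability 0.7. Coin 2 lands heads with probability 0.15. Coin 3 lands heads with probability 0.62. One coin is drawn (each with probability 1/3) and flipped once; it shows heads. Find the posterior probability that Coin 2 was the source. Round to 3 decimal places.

P(heads|C1) = 0.7; P(heads|C2) = 0.15; P(heads|C3) = 0.62.
Prior × likelihood for each source: 0.333333·0.7=0.2333, 0.333333·0.15=0.05000, 0.333333·0.62=0.2067. Summing gives P(heads) = 0.49000.
P(Coin 2 | heads) = 0.05000 / 0.49000 = 0.102.

Posterior probability ≈ 0.102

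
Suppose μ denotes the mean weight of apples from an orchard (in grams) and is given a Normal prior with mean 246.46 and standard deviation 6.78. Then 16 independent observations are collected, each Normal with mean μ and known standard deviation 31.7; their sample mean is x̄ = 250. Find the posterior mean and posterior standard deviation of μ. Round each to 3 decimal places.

With known σ, the Normal prior is conjugate. Weight on the data is w = (n/σ²)/(n/σ² + 1/τ₀²) = 0.0159221/(0.0159221+0.0217541) = 0.42260.
Posterior mean = w·x̄ + (1−w)·μ₀ = 0.42260·250 + 0.57740·246.46 = 247.956. Posterior variance = 1/(0.0159221+0.0217541) = 26.5419, so SD = 5.152.

Posterior mean ≈ 247.956; posterior SD ≈ 5.152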